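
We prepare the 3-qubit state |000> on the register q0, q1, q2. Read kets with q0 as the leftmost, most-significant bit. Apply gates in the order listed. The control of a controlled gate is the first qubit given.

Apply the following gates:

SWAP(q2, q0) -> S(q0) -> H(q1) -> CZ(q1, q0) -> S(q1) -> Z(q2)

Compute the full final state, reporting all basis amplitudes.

The final amplitudes are sqrt(2)/2 on |000>, sqrt(2)*I/2 on |010>, and 0 on every other basis state.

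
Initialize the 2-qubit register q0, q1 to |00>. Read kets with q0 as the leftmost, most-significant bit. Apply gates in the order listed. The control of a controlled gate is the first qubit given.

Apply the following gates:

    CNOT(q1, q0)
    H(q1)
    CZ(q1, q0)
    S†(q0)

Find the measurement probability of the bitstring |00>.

Outcome |00> occurs with probability 1/2.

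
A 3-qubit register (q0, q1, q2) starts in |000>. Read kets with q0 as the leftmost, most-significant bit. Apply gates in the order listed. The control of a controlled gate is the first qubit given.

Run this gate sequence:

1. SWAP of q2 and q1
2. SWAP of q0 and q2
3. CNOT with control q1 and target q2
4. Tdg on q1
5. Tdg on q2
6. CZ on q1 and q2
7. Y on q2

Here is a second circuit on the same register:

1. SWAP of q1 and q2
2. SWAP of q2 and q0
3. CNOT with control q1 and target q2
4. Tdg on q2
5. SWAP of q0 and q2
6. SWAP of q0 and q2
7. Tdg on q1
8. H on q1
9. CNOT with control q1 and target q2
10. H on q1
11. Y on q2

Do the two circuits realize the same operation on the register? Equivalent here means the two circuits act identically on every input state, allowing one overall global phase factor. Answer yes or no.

No, they are not equivalent — no single phase factor reconciles the two unitaries.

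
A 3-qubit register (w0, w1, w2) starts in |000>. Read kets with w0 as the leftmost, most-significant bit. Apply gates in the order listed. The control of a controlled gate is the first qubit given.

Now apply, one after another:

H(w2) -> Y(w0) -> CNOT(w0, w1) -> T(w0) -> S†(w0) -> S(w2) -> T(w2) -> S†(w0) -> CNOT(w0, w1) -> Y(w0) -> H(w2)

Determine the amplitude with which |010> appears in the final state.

The amplitude on |010> is 0.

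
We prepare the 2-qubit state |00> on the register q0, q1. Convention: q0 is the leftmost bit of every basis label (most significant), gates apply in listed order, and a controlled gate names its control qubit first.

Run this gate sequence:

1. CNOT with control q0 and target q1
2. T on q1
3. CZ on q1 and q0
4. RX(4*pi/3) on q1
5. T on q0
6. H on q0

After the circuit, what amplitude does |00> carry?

The final state's coefficient on |00> equals -sqrt(2)/4.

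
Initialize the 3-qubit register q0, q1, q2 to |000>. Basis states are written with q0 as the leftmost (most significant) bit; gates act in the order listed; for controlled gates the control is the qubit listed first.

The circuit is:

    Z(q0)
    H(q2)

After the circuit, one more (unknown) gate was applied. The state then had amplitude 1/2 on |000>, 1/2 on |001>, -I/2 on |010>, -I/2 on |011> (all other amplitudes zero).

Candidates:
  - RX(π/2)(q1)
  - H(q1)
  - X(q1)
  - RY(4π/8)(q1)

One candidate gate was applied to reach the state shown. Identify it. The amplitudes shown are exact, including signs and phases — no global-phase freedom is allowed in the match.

The applied gate was RX(π/2)(q1).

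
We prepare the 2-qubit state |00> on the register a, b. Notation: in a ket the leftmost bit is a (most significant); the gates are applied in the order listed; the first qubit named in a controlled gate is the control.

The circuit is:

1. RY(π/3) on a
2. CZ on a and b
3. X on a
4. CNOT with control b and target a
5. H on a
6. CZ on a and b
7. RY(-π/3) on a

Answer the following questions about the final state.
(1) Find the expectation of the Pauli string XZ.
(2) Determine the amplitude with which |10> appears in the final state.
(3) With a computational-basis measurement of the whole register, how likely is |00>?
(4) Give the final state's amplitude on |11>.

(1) The expectation value of XZ is -1.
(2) |10> carries amplitude -sqrt(2)/2 in the final state.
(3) Outcome |00> occurs with probability 1/2.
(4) The amplitude on |11> is 0.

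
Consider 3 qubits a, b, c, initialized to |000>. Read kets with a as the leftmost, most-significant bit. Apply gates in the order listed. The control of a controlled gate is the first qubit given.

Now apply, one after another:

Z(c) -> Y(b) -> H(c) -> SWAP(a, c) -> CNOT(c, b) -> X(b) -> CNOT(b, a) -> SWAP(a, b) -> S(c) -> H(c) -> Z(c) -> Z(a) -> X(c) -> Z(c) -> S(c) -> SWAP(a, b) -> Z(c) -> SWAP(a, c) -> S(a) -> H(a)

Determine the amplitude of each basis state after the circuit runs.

The resulting statevector has amplitude -sqrt(2)*I/2 on |000>, -sqrt(2)*I/2 on |001>, and 0 on every other basis state.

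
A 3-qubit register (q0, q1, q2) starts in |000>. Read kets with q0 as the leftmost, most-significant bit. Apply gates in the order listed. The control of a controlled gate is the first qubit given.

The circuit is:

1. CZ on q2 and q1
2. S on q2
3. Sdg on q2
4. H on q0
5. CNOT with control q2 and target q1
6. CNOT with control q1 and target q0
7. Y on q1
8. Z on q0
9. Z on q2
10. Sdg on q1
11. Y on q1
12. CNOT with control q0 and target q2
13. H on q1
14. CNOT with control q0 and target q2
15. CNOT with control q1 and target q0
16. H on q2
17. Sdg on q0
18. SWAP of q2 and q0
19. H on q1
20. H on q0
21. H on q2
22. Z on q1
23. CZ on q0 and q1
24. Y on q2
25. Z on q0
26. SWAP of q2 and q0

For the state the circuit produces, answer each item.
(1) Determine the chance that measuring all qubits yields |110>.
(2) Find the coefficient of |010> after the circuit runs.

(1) The probability of measuring |110> is 1/2.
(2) The final state's coefficient on |010> equals 1/2 - I/2.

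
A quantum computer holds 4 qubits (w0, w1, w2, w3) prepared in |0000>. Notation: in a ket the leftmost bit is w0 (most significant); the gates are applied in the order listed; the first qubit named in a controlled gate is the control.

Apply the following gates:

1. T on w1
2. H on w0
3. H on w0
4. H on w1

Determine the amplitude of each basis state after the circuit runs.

After the circuit, the state carries amplitude sqrt(2)/2 on |0000>, sqrt(2)/2 on |0100>, and 0 on every other basis state. Key observation: the block from step 2 through step 3 cancels to the identity and can be dropped.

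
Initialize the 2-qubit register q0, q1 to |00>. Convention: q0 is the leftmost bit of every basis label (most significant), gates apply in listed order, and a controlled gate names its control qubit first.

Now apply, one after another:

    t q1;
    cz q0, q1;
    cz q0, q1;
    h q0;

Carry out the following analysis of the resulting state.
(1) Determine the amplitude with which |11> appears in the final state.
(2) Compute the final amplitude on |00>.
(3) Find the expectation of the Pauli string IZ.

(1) |11> carries amplitude 0 in the final state. Key observation: steps 2-3 multiply out to the identity, so the circuit reduces to the remaining gates.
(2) The final state's coefficient on |00> equals sqrt(2)/2.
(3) The expectation value of IZ is 1.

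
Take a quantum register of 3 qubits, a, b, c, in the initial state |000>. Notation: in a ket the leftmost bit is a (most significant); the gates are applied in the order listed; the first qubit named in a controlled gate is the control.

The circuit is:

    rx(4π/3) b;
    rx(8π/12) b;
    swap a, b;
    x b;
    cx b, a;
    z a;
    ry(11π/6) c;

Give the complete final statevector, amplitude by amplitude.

The resulting statevector has amplitude -sqrt(6)/4 - sqrt(2)/4 on |110>, -sqrt(2)/4 + sqrt(6)/4 on |111>, and 0 on every other basis state.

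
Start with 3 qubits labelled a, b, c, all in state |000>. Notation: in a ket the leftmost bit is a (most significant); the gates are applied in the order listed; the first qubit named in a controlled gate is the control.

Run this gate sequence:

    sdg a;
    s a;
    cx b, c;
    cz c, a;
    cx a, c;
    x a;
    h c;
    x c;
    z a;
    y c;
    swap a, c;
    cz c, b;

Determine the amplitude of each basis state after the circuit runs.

The final amplitudes are sqrt(2)*I/2 on |001>, -sqrt(2)*I/2 on |101>, and 0 on every other basis state.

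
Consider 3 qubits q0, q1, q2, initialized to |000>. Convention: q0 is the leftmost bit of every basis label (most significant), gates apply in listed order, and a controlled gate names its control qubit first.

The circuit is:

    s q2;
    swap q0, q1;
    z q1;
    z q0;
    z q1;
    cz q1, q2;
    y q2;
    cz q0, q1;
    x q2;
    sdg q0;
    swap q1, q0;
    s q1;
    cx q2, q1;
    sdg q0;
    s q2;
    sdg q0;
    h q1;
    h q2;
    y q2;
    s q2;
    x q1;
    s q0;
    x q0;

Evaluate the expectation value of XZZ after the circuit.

The observable XZZ averages to 0.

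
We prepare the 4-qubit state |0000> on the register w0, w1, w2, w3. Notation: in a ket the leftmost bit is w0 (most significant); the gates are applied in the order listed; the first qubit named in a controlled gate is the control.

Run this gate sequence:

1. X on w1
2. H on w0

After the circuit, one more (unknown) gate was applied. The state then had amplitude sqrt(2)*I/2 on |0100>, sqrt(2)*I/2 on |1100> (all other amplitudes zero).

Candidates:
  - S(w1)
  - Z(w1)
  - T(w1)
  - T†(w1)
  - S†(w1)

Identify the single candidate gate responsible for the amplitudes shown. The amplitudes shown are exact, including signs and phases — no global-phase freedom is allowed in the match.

It was S(w1) that produced the state shown.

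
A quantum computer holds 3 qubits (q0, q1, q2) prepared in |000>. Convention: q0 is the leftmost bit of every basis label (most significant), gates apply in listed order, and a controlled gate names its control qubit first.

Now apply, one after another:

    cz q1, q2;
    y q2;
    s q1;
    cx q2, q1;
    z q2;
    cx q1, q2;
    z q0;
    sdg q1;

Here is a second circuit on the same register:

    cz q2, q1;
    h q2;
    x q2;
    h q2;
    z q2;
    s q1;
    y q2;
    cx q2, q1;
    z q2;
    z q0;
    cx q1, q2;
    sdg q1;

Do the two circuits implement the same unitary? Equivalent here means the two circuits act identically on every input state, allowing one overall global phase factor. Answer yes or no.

Yes, they are equivalent — the unitaries differ by at most a global phase.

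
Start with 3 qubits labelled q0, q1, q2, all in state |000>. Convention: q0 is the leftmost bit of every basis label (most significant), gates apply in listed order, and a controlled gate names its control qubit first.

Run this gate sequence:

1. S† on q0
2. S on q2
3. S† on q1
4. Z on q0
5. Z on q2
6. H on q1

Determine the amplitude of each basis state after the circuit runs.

The resulting statevector has amplitude sqrt(2)/2 on |000>, sqrt(2)/2 on |010>, and 0 on every other basis state.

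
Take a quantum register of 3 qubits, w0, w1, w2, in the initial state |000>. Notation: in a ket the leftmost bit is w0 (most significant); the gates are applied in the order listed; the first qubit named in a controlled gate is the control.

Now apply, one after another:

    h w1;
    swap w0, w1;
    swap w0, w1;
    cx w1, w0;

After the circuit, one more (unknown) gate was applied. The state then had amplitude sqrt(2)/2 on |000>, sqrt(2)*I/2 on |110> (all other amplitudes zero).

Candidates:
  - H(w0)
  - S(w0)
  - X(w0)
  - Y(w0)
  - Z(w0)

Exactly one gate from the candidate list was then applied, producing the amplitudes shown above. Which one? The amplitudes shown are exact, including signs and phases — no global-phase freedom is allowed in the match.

The applied gate was S(w0).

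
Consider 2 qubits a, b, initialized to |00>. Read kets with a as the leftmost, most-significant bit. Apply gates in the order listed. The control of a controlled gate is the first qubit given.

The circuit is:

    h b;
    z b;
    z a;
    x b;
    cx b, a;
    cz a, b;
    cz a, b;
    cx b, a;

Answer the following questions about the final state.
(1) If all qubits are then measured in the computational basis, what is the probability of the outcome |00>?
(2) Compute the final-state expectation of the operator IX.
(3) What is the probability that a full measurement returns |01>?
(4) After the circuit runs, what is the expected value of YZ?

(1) The probability of measuring |00> is 1/2.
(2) The observable IX averages to -1.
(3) Outcome |01> occurs with probability 1/2.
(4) In the final state, YZ has expectation 0.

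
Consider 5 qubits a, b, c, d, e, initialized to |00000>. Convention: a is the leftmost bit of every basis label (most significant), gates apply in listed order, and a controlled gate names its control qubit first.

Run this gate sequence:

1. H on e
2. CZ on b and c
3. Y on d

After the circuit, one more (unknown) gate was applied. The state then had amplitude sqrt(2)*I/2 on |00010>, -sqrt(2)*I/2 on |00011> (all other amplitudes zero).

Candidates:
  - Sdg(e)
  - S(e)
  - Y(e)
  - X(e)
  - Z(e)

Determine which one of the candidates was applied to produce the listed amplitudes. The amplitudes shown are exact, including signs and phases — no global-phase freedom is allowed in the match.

The unique candidate consistent with the amplitudes is Z(e).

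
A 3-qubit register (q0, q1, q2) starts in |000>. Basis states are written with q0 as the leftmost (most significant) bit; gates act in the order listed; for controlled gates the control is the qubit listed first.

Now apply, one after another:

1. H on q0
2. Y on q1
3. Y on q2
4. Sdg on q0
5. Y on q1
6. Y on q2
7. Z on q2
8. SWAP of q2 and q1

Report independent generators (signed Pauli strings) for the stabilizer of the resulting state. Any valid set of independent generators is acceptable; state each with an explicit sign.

One valid set of independent stabilizer generators is -YII, +IZI, +IIZ (any independent generating set of the same group is equally correct).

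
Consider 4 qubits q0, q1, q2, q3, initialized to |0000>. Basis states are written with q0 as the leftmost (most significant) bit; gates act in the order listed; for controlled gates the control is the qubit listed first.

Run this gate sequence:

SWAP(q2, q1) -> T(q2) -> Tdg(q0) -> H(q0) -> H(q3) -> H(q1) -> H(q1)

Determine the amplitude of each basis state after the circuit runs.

The resulting statevector has amplitude 1/2 on |0000>, 1/2 on |0001>, 1/2 on |1000>, 1/2 on |1001>, and 0 on every other basis state. Key observation: steps 6-7 multiply out to the identity, so the circuit reduces to the remaining gates.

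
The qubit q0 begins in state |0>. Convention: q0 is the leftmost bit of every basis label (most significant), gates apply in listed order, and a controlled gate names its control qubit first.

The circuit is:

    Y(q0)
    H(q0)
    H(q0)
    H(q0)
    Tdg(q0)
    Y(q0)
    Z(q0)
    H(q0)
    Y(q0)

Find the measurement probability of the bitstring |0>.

The probability of measuring |0> is sqrt(2)/4 + 1/2.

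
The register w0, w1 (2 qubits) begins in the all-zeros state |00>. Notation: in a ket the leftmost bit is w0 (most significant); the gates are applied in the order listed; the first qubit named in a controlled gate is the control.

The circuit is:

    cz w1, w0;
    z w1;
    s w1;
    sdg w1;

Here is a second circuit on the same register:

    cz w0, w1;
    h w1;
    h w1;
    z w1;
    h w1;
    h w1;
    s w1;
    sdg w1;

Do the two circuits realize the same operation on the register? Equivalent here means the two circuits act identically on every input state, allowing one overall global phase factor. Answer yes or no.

Yes, they are equivalent — the unitaries differ by at most a global phase.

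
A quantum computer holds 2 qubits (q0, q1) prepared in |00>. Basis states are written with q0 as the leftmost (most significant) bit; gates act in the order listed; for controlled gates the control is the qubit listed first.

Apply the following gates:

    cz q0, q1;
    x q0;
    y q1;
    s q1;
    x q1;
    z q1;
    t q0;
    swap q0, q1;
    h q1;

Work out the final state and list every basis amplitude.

After the circuit, the state carries amplitude -sqrt(2)*exp(I*pi/4)/2 on |00>, sqrt(2)*exp(I*pi/4)/2 on |01>, 0 on |10>, 0 on |11>.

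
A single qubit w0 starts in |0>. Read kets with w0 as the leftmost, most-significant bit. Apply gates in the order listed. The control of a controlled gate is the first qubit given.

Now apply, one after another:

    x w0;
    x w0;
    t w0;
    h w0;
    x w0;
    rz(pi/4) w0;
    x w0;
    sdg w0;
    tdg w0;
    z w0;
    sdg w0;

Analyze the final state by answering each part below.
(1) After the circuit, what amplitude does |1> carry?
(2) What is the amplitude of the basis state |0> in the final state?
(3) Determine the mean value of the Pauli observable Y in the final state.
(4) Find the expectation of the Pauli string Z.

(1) The amplitude on |1> is -sqrt(2)*exp(5*I*pi/8)/2.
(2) The final state's coefficient on |0> equals sqrt(2)*exp(I*pi/8)/2.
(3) In the final state, Y has expectation -1.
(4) In the final state, Z has expectation 0.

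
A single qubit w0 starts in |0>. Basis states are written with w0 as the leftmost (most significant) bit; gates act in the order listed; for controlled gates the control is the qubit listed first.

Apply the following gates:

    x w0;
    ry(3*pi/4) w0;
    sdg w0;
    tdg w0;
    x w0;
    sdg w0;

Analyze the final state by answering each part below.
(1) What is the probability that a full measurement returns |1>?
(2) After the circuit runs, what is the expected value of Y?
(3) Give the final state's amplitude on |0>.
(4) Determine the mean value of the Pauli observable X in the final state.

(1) Outcome |1> occurs with probability sqrt(2)/4 + 1/2.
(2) The expectation value of Y is -1/2.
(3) |0> carries amplitude -sqrt(2 - sqrt(2))*exp(I*pi/4)/2 in the final state.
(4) The observable X averages to -1/2.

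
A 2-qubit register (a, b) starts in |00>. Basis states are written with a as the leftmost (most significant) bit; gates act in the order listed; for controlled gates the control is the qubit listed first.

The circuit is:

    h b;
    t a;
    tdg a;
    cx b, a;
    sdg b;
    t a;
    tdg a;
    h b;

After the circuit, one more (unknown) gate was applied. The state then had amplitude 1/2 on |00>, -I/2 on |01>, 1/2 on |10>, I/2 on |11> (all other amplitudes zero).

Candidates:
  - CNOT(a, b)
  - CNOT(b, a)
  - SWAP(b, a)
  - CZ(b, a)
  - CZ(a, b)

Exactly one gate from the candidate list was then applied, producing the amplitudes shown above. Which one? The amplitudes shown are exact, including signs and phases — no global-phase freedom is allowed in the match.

The unique candidate consistent with the amplitudes is SWAP(b, a).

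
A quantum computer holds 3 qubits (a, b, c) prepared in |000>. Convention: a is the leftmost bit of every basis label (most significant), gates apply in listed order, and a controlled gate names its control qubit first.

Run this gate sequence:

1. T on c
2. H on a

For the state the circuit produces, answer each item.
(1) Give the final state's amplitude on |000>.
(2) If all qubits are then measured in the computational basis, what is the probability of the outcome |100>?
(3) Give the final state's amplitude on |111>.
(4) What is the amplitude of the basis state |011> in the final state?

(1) |000> carries amplitude sqrt(2)/2 in the final state.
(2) The probability of measuring |100> is 1/2.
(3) |111> carries amplitude 0 in the final state.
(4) The final state's coefficient on |011> equals 0.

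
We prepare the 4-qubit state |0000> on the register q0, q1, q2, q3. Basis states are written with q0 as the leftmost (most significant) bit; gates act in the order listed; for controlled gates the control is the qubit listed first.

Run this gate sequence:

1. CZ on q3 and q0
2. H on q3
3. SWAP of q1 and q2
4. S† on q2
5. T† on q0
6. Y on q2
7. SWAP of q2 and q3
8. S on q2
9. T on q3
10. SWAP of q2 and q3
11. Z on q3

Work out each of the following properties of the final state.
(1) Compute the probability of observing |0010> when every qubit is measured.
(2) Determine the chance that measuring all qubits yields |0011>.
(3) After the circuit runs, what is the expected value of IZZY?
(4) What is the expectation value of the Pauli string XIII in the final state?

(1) Outcome |0010> occurs with probability 1/2.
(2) The probability of measuring |0011> is 1/2.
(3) In the final state, IZZY has expectation 1.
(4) The observable XIII averages to 0.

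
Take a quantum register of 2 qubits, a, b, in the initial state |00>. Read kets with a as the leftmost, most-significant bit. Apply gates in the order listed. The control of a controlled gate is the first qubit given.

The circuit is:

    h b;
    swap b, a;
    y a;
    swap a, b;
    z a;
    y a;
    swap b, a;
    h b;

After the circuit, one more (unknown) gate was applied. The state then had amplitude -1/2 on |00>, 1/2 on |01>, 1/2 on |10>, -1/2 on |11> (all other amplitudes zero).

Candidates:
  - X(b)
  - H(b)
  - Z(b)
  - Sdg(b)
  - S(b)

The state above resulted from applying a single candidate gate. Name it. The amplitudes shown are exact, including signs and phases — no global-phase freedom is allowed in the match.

It was X(b) that produced the state shown.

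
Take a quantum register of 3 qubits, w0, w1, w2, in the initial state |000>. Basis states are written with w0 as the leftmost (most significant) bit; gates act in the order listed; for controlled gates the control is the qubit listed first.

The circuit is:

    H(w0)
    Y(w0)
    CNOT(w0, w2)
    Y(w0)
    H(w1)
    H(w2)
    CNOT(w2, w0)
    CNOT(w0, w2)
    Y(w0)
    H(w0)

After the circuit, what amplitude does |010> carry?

|010> carries amplitude I/2 in the final state.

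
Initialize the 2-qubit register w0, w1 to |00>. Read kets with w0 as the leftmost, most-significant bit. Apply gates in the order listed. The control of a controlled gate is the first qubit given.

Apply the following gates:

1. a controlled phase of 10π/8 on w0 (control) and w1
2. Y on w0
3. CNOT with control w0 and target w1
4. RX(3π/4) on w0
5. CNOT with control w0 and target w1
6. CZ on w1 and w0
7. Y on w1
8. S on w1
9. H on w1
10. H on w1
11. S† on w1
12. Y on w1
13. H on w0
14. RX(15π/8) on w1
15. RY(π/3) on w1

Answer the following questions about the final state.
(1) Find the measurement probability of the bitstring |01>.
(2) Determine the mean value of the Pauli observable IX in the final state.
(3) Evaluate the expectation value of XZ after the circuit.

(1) The probability of measuring |01> is -sqrt(1/2 - sqrt(2)/4)*sqrt(sqrt(2)/4 + 1/2)*sin(pi/16)*cos(pi/16)/2 - sqrt(2)*sin(pi/16)**2/16 + sin(pi/16)**2/4 + sqrt(2)*cos(pi/16)**2/16 + cos(pi/16)**2/4. Key observation: gates 7-12 undo each other exactly, leaving only the rest of the circuit to track.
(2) The observable IX averages to -sqrt(6*sqrt(2) + 12)/8.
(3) The expectation value of XZ is -sqrt(sqrt(2) + 2)/4.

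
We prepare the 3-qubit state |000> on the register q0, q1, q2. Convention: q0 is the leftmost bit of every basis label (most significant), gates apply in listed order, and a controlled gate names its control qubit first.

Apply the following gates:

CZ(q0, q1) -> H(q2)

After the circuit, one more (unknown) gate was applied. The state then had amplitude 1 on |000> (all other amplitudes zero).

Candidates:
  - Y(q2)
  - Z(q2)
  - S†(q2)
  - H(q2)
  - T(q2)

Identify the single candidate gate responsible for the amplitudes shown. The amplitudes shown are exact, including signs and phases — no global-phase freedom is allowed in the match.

The applied gate was H(q2).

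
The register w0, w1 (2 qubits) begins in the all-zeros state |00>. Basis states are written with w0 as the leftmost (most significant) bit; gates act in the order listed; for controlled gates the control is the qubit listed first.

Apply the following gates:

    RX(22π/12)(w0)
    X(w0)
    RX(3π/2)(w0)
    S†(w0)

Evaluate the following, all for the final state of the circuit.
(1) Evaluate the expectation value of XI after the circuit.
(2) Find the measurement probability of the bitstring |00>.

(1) The observable XI averages to -sqrt(3)/2.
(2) The probability of measuring |00> is 3/4.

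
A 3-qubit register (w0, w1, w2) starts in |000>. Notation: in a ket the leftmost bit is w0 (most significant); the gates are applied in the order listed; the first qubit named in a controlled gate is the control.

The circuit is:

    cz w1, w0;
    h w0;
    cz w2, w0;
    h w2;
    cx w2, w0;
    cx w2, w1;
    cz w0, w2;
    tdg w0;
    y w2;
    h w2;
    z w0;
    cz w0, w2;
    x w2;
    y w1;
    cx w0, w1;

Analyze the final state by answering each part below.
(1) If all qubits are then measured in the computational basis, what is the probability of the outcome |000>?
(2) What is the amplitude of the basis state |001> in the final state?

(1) A full measurement returns |000> with probability 1/8.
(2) The amplitude on |001> is -sqrt(2)/4.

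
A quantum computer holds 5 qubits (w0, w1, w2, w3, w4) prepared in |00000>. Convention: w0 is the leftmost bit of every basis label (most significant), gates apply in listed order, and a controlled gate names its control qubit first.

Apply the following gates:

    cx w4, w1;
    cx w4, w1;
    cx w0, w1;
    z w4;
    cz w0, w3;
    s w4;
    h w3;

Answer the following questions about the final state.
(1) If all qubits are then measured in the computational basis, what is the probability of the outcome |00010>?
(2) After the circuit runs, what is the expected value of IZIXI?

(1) A full measurement returns |00010> with probability 1/2. Key observation: steps 1-2 multiply out to the identity, so the circuit reduces to the remaining gates.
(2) In the final state, IZIXI has expectation 1.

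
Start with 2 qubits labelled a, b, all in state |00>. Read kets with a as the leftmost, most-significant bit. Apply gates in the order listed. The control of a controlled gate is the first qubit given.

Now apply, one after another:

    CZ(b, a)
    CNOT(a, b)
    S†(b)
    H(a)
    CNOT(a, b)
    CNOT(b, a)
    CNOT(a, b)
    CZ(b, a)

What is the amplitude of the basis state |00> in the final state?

|00> carries amplitude sqrt(2)/2 in the final state.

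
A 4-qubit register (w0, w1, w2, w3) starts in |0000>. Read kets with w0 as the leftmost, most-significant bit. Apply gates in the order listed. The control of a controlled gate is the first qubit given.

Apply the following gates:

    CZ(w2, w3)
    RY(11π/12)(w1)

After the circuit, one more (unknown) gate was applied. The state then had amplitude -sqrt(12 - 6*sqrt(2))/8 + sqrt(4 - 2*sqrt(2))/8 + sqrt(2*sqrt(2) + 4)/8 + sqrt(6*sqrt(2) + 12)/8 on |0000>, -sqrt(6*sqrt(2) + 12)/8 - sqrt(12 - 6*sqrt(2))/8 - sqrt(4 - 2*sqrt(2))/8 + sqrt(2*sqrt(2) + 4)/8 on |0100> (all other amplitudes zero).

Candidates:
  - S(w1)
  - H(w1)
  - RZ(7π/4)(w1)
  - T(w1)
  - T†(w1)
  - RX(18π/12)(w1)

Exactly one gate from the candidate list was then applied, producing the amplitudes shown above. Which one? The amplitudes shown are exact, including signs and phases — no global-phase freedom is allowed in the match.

The applied gate was H(w1).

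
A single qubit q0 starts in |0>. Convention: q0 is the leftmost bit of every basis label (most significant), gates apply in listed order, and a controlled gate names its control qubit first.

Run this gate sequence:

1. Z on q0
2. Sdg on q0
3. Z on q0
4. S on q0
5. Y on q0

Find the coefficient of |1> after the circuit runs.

The final state's coefficient on |1> equals I.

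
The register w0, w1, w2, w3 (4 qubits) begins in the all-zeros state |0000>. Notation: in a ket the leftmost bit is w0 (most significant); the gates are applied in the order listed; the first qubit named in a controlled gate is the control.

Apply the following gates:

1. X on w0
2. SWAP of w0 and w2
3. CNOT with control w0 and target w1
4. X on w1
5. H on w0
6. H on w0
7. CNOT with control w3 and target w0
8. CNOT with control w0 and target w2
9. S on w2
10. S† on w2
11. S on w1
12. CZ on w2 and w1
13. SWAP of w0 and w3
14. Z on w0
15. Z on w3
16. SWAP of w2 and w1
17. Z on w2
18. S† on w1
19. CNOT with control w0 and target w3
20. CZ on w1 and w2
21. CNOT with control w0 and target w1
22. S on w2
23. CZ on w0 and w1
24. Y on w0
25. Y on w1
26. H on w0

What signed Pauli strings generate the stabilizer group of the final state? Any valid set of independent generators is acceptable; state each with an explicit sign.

The stabilizer group can be generated by -XIII, +IZII, -IIZI, +IIIZ, among other valid generating sets. Key observation: gates 5-6 undo each other exactly, leaving only the rest of the circuit to track.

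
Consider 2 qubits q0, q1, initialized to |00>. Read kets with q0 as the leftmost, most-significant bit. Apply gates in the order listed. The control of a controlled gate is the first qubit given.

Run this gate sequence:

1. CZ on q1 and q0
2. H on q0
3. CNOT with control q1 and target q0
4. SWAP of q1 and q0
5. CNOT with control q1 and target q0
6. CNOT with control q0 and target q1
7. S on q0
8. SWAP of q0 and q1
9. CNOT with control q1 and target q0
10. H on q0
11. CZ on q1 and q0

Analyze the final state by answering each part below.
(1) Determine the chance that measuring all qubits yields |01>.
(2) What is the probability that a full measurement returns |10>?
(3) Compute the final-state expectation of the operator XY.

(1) The probability of measuring |01> is 1/4.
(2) The probability of measuring |10> is 1/4.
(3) The observable XY averages to 1.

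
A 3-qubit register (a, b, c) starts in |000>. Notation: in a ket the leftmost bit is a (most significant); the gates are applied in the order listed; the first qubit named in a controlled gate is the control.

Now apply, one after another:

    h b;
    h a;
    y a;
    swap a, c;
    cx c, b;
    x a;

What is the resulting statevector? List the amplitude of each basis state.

After the circuit, the state carries amplitude 0 on |000>, 0 on |001>, 0 on |010>, 0 on |011>, -I/2 on |100>, I/2 on |101>, -I/2 on |110>, I/2 on |111>.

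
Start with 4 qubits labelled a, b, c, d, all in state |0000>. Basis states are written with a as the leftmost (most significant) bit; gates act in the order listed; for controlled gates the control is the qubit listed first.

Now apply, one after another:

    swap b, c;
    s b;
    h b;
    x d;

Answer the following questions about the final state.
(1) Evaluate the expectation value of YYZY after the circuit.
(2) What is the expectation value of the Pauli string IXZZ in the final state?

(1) The observable YYZY averages to 0.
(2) The expectation value of IXZZ is -1.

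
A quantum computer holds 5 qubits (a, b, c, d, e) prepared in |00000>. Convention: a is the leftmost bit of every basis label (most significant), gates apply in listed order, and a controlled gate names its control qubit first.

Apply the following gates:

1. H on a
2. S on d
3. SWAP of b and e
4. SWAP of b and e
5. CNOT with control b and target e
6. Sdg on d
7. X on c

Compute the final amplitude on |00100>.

|00100> carries amplitude sqrt(2)/2 in the final state. Key observation: the block from step 3 through step 4 cancels to the identity and can be dropped.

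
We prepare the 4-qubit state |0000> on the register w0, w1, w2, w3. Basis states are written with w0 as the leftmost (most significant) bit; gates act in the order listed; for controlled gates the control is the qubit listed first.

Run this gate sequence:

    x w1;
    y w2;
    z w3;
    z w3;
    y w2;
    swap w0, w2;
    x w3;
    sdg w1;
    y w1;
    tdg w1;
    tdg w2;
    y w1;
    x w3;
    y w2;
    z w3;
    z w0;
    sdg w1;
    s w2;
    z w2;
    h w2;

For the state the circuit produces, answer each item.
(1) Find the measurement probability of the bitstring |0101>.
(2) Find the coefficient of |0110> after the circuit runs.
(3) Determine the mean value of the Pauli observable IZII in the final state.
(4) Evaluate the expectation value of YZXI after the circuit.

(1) A full measurement returns |0101> with probability 0. Key observation: the block from step 2 through step 5 cancels to the identity and can be dropped.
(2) |0110> carries amplitude sqrt(2)/2 in the final state.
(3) In the final state, IZII has expectation -1.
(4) In the final state, YZXI has expectation 0.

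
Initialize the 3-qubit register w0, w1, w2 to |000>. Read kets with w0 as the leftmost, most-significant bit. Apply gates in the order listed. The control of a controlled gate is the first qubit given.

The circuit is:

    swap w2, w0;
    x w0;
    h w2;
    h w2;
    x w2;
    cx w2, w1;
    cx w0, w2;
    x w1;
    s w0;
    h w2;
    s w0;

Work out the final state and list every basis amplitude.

The resulting statevector has amplitude -sqrt(2)/2 on |100>, -sqrt(2)/2 on |101>, and 0 on every other basis state.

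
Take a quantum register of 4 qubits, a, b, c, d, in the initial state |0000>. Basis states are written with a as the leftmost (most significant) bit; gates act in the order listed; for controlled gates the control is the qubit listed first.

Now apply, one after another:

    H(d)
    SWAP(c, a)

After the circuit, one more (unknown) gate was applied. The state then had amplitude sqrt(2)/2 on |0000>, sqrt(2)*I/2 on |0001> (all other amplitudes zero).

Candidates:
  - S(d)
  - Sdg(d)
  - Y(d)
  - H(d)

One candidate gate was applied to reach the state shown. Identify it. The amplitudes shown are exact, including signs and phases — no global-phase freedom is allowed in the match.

It was S(d) that produced the state shown.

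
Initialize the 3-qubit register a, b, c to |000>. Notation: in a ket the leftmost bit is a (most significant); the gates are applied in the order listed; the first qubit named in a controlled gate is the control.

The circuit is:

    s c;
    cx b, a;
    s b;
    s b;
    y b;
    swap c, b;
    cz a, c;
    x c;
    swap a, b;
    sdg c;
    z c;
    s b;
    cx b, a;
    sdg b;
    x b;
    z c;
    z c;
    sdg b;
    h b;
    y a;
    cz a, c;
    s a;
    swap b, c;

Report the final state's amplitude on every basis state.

The final amplitudes are -sqrt(2)/2 on |100>, sqrt(2)/2 on |101>, and 0 on every other basis state.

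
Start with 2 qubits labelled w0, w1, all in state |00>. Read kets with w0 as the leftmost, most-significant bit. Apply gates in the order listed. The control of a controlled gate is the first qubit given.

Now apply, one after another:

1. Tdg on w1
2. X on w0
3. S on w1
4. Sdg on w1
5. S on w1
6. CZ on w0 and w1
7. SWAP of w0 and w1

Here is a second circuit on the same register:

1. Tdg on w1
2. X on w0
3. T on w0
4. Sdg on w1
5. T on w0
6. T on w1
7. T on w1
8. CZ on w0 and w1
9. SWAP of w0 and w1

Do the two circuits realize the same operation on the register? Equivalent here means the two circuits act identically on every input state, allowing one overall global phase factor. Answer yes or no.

No, they are not equivalent — no single phase factor reconciles the two unitaries.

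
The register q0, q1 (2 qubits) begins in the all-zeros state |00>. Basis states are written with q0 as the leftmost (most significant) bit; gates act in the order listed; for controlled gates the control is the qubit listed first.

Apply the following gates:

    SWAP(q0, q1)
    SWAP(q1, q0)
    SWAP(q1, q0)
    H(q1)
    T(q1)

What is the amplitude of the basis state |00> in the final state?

The final state's coefficient on |00> equals sqrt(2)/2.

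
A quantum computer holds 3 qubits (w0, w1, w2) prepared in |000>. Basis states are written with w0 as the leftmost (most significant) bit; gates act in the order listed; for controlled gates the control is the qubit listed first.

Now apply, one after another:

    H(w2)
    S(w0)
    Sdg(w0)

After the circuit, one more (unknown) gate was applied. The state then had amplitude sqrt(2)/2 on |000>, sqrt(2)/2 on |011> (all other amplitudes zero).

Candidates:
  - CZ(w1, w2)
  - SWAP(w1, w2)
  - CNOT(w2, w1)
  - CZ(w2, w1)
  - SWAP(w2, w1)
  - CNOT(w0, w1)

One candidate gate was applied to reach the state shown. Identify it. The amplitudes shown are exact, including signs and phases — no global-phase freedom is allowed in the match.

It was CNOT(w2, w1) that produced the state shown.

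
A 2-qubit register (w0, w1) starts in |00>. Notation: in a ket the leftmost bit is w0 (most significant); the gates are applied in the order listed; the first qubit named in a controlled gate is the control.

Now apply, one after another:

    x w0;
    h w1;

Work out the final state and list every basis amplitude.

The final amplitudes are 0 on |00>, 0 on |01>, sqrt(2)/2 on |10>, sqrt(2)/2 on |11>.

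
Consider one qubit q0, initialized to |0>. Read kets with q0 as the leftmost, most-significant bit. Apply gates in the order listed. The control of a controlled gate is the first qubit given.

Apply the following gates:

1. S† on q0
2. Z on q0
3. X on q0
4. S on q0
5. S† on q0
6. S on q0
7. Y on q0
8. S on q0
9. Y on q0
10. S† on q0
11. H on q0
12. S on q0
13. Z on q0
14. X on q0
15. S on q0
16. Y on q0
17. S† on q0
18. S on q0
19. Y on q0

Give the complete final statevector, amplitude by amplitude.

The final amplitudes are sqrt(2)*I/2 on |0>, sqrt(2)*I/2 on |1>.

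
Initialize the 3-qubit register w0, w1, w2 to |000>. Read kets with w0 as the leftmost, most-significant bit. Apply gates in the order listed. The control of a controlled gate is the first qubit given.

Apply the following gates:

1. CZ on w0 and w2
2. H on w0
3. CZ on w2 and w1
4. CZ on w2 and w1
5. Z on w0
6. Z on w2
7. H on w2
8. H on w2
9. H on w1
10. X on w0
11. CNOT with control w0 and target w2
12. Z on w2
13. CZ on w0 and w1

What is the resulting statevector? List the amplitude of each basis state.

After the circuit, the state carries amplitude -1/2 on |000>, 0 on |001>, -1/2 on |010>, 0 on |011>, 0 on |100>, -1/2 on |101>, 0 on |110>, 1/2 on |111>. Key observation: steps 3-4 multiply out to the identity, so the circuit reduces to the remaining gates.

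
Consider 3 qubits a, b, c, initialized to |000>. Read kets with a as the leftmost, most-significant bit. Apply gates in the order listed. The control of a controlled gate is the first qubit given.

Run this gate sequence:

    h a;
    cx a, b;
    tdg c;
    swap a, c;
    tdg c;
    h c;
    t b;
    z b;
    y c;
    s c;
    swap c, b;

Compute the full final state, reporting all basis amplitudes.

The final amplitudes are -I/2 on |000>, -I/2 on |001>, -1/2 on |010>, 1/2 on |011>, 0 on |100>, 0 on |101>, 0 on |110>, 0 on |111>.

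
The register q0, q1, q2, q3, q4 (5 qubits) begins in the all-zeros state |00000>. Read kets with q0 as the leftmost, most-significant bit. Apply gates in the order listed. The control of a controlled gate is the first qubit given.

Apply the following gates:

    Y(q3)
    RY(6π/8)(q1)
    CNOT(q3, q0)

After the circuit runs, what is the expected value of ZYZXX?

In the final state, ZYZXX has expectation 0.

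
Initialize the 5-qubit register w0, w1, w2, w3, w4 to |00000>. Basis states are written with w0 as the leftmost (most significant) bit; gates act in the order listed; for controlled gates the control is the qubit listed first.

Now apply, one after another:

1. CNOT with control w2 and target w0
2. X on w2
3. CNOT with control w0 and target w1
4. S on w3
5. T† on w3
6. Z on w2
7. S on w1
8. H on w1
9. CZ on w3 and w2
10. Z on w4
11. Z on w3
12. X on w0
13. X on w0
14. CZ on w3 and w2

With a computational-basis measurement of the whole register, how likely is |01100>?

A full measurement returns |01100> with probability 1/2.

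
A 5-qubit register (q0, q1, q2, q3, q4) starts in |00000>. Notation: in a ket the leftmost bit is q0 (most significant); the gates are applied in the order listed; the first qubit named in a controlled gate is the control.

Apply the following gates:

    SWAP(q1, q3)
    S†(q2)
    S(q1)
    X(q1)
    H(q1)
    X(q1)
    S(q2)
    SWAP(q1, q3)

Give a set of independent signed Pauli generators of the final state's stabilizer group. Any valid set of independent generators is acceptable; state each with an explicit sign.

The final state is stabilized by the group generated by -IIIXI, +ZIIII, +IZIII, +IIZII, +IIIIZ; other independent generating sets are equally valid.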